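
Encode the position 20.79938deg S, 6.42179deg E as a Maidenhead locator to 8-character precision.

JG39fe08

Shift to the Maidenhead origin (180°W, 90°S): lon 186.42179, lat 69.20062.
Field: lon ⌊186.42179/20⌋ = 9 → J; lat ⌊69.20062/10⌋ = 6 → G.
Square: lon ⌊6.42179/2⌋ = 3; lat ⌊9.20062/1⌋ = 9.
Subsquare: lon ⌊0.42179/0.0833333⌋ = 5 → f; lat ⌊0.20062/0.0416667⌋ = 4 → e.
Extended square: lon ⌊0.00512/0.00833333⌋ = 0; lat ⌊0.03395/0.00416667⌋ = 8.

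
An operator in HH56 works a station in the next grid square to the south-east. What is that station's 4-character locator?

HH65

Longitude square 5; +1 → 6.
Latitude square 6; −1 → 5.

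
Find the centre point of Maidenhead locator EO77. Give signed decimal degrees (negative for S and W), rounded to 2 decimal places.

57.50, -85.00

Field E=4, O=14: +4·20° lon, +14·10° lat → SW at lon -100°, lat 50°.
Square 7, 7: +7·2° lon, +7·1° lat → SW at lon -86°, lat 57°.
Cell spans 2° lon × 1° lat. Centre is SW corner plus half of each.
latitude 57.50, longitude -85.00.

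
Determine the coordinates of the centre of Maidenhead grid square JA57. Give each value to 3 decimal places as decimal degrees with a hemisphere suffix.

Field J=9, A=0: +9·20° lon, +0·10° lat → SW at lon 0°, lat -90°.
Square 5, 7: +5·2° lon, +7·1° lat → SW at lon 10°, lat -83°.
Cell spans 2° lon × 1° lat. Centre is SW corner plus half of each.
latitude 82.500° S, longitude 11.000° E.

82.500° S, 11.000° E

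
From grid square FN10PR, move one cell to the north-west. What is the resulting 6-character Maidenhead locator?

Longitude subsquare p = 15; −1 → 14 = o.
Latitude subsquare r = 17; +1 → 18 = s.

FN10os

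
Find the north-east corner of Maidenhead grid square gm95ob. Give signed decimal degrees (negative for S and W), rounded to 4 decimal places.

Field G=6, M=12: +6·20° lon, +12·10° lat → SW at lon -60°, lat 30°.
Square 9, 5: +9·2° lon, +5·1° lat → SW at lon -42°, lat 35°.
Subsquare o=14, b=1: +14·0.0833333° lon, +1·0.0416667° lat → SW at lon -40.8333°, lat 35.0417°.
Cell spans 0.0833333° lon × 0.0416667° lat. NE corner is SW corner plus one full cell.
latitude 35.0833, longitude -40.7500.

35.0833, -40.7500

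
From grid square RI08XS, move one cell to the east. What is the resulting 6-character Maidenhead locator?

Longitude subsquare x = 23; +1 → 24, wraps to 0 = a, carry into square.
Longitude square 0; +1 → 1.
The latitude characters are unchanged.

RI18as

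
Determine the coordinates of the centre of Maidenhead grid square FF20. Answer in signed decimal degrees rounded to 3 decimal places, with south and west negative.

-39.500, -75.000

Field F=5, F=5: +5·20° lon, +5·10° lat → SW at lon -80°, lat -40°.
Square 2, 0: +2·2° lon, +0·1° lat → SW at lon -76°, lat -40°.
Cell spans 2° lon × 1° lat. Centre is SW corner plus half of each.
latitude -39.500, longitude -75.000.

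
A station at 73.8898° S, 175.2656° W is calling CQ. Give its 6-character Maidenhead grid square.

AB26ic

Shift to the Maidenhead origin (180°W, 90°S): lon 4.7344, lat 16.1102.
Field: 4.7344/20 → 0 → A, 16.1102/10 → 1 → B; chars AB.
Square: 4.7344/2 → 2, 6.1102/1 → 6; chars 26.
Subsquare: 0.7344/0.0833333 → 8 → i, 0.1102/0.0416667 → 2 → c; chars ic.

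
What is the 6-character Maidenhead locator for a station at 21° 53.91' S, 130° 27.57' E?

PG58fc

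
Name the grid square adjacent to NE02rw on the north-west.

Longitude subsquare r = 17; −1 → 16 = q.
Latitude subsquare w = 22; +1 → 23 = x.

NE02qx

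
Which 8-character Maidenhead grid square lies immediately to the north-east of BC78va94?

BC78wa05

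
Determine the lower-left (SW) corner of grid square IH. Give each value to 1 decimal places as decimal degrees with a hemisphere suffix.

Field I=8, H=7: +8·20° lon, +7·10° lat → SW at lon -20°, lat -20°.
latitude 20.0° S, longitude 20.0° W.

20.0° S, 20.0° W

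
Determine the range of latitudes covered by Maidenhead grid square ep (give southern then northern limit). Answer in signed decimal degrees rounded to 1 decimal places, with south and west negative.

Field E=4, P=15: +4·20° lon, +15·10° lat → SW at lon -100°, lat 60°.
Cell spans 20° lon × 10° lat.
south 60.0, north 70.0.

60.0, 70.0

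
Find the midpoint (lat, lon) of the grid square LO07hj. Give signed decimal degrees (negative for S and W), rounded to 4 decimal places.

Field L=11, O=14: +11·20° lon, +14·10° lat → SW at lon 40°, lat 50°.
Square 0, 7: +0·2° lon, +7·1° lat → SW at lon 40°, lat 57°.
Subsquare h=7, j=9: +7·0.0833333° lon, +9·0.0416667° lat → SW at lon 40.5833°, lat 57.375°.
Cell spans 0.0833333° lon × 0.0416667° lat. Centre is SW corner plus half of each.
latitude 57.3958, longitude 40.6250.

57.3958, 40.6250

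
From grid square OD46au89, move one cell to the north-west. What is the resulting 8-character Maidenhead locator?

Longitude extended square 8; −1 → 7.
Latitude extended square 9; +1 → 10, wraps to 0, carry into subsquare.
Latitude subsquare u = 20; +1 → 21 = v.

OD46av70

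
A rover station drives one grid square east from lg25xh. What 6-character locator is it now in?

LG35ah

Longitude subsquare x = 23; +1 → 24, wraps to 0 = a, carry into square.
Longitude square 2; +1 → 3.
The latitude characters are unchanged.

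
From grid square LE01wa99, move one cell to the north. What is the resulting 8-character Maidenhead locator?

LE01wb90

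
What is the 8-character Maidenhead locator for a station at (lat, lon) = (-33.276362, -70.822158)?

FF46or13

Shift to the Maidenhead origin (180°W, 90°S): lon 109.17784, lat 56.72364.
Field (20°×10°, letters A–R): lon ⌊109.17784/20⌋ = 5 → F; lat ⌊56.72364/10⌋ = 5 → F.
Square (2°×1°, digits 0–9): lon ⌊9.17784/2⌋ = 4; lat ⌊6.72364/1⌋ = 6.
Subsquare (5′×2.5′, letters a–x): lon ⌊1.17784/0.0833333⌋ = 14 → o; lat ⌊0.72364/0.0416667⌋ = 17 → r.
Extended square (30″×15″, digits 0–9): lon ⌊0.01118/0.00833333⌋ = 1; lat ⌊0.01530/0.00416667⌋ = 3.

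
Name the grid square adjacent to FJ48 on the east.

Longitude square 4; +1 → 5.
The latitude characters are unchanged.

FJ58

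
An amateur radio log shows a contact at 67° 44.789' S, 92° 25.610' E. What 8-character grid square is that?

Shift to the Maidenhead origin (180°W, 90°S): lon 272.42683, lat 22.25352.
Field (20°×10°, letters A–R): lon ⌊272.42683/20⌋ = 13 → N; lat ⌊22.25352/10⌋ = 2 → C.
Square (2°×1°, digits 0–9): lon ⌊12.42683/2⌋ = 6; lat ⌊2.25352/1⌋ = 2.
Subsquare (5′×2.5′, letters a–x): lon ⌊0.42683/0.0833333⌋ = 5 → f; lat ⌊0.25352/0.0416667⌋ = 6 → g.
Extended square (30″×15″, digits 0–9): lon ⌊0.01017/0.00833333⌋ = 1; lat ⌊0.00352/0.00416667⌋ = 0.

NC62fg10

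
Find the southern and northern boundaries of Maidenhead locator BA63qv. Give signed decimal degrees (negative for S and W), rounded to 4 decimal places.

Field B=1, A=0: +1·20° lon, +0·10° lat → SW at lon -160°, lat -90°.
Square 6, 3: +6·2° lon, +3·1° lat → SW at lon -148°, lat -87°.
Subsquare q=16, v=21: +16·0.0833333° lon, +21·0.0416667° lat → SW at lon -146.667°, lat -86.125°.
Cell spans 0.0833333° lon × 0.0416667° lat.
south -86.1250, north -86.0833.

-86.1250, -86.0833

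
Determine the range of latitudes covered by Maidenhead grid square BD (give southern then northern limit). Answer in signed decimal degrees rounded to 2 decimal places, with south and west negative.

Field B=1, D=3: +1·20° lon, +3·10° lat → SW at lon -160°, lat -60°.
Cell spans 20° lon × 10° lat.
south -60.00, north -50.00.

-60.00, -50.00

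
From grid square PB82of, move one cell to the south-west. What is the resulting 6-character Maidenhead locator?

PB82ne

Longitude subsquare o = 14; −1 → 13 = n.
Latitude subsquare f = 5; −1 → 4 = e.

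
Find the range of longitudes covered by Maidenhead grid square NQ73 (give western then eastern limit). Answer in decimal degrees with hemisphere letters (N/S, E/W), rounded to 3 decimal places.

Field N=13, Q=16: +13·20° lon, +16·10° lat → SW at lon 80°, lat 70°.
Square 7, 3: +7·2° lon, +3·1° lat → SW at lon 94°, lat 73°.
Cell spans 2° lon × 1° lat.
west 94.000° E, east 96.000° E.

94.000° E, 96.000° E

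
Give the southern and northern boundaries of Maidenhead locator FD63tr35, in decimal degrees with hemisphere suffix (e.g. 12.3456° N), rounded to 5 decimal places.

Field F=5, D=3: +5·20° lon, +3·10° lat → SW at lon -80°, lat -60°.
Square 6, 3: +6·2° lon, +3·1° lat → SW at lon -68°, lat -57°.
Subsquare t=19, r=17: +19·0.0833333° lon, +17·0.0416667° lat → SW at lon -66.4167°, lat -56.2917°.
Extended square 3, 5: +3·0.00833333° lon, +5·0.00416667° lat → SW at lon -66.3917°, lat -56.2708°.
Cell spans 0.00833333° lon × 0.00416667° lat.
south 56.27083° S, north 56.26667° S.

56.27083° S, 56.26667° S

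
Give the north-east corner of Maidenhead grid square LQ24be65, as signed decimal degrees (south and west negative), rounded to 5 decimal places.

74.19167, 44.14167

Field L=11, Q=16: +11·20° lon, +16·10° lat → SW at lon 40°, lat 70°.
Square 2, 4: +2·2° lon, +4·1° lat → SW at lon 44°, lat 74°.
Subsquare b=1, e=4: +1·0.0833333° lon, +4·0.0416667° lat → SW at lon 44.0833°, lat 74.1667°.
Extended square 6, 5: +6·0.00833333° lon, +5·0.00416667° lat → SW at lon 44.1333°, lat 74.1875°.
Cell spans 0.00833333° lon × 0.00416667° lat. NE corner is SW corner plus one full cell.
latitude 74.19167, longitude 44.14167.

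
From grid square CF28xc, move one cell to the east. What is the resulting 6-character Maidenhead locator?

Longitude subsquare x = 23; +1 → 24, wraps to 0 = a, carry into square.
Longitude square 2; +1 → 3.
The latitude characters are unchanged.

CF38ac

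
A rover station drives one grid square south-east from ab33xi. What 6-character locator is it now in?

AB43ah

Longitude subsquare x = 23; +1 → 24, wraps to 0 = a, carry into square.
Longitude square 3; +1 → 4.
Latitude subsquare i = 8; −1 → 7 = h.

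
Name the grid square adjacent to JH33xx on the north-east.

JH44aa

Longitude subsquare x = 23; +1 → 24, wraps to 0 = a, carry into square.
Longitude square 3; +1 → 4.
Latitude subsquare x = 23; +1 → 24, wraps to 0 = a, carry into square.
Latitude square 3; +1 → 4.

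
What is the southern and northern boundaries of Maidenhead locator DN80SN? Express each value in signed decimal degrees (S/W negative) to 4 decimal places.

40.5417, 40.5833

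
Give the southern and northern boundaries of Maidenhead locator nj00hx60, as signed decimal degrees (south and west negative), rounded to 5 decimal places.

Field N=13, J=9: +13·20° lon, +9·10° lat → SW at lon 80°, lat 0°.
Square 0, 0: +0·2° lon, +0·1° lat → SW at lon 80°, lat 0°.
Subsquare h=7, x=23: +7·0.0833333° lon, +23·0.0416667° lat → SW at lon 80.5833°, lat 0.958333°.
Extended square 6, 0: +6·0.00833333° lon, +0·0.00416667° lat → SW at lon 80.6333°, lat 0.958333°.
Cell spans 0.00833333° lon × 0.00416667° lat.
south 0.95833, north 0.96250.

0.95833, 0.96250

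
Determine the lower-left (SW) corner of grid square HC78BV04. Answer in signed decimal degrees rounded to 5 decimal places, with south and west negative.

-61.10833, -25.91667

Field H=7, C=2: +7·20° lon, +2·10° lat → SW at lon -40°, lat -70°.
Square 7, 8: +7·2° lon, +8·1° lat → SW at lon -26°, lat -62°.
Subsquare b=1, v=21: +1·0.0833333° lon, +21·0.0416667° lat → SW at lon -25.9167°, lat -61.125°.
Extended square 0, 4: +0·0.00833333° lon, +4·0.00416667° lat → SW at lon -25.9167°, lat -61.1083°.
latitude -61.10833, longitude -25.91667.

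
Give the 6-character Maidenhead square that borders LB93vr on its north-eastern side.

LB93ws

Longitude subsquare v = 21; +1 → 22 = w.
Latitude subsquare r = 17; +1 → 18 = s.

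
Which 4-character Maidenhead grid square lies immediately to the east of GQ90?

HQ00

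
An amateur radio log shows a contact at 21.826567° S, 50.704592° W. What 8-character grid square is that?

Offset from 180°W / 90°S: lon 129.29541°, lat 68.17343°.
Field: 129.29541/20 → 6 → G, 68.17343/10 → 6 → G; chars GG.
Square: 9.29541/2 → 4, 8.17343/1 → 8; chars 48.
Subsquare: 1.29541/0.0833333 → 15 → p, 0.17343/0.0416667 → 4 → e; chars pe.
Extended square: 0.04541/0.00833333 → 5, 0.00677/0.00416667 → 1; chars 51.

GG48pe51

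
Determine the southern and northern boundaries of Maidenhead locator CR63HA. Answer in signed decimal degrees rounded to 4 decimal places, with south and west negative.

Field C=2, R=17: +2·20° lon, +17·10° lat → SW at lon -140°, lat 80°.
Square 6, 3: +6·2° lon, +3·1° lat → SW at lon -128°, lat 83°.
Subsquare h=7, a=0: +7·0.0833333° lon, +0·0.0416667° lat → SW at lon -127.417°, lat 83°.
Cell spans 0.0833333° lon × 0.0416667° lat.
south 83.0000, north 83.0417.

83.0000, 83.0417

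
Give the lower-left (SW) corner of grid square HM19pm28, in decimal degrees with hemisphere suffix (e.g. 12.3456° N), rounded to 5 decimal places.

Field H=7, M=12: +7·20° lon, +12·10° lat → SW at lon -40°, lat 30°.
Square 1, 9: +1·2° lon, +9·1° lat → SW at lon -38°, lat 39°.
Subsquare p=15, m=12: +15·0.0833333° lon, +12·0.0416667° lat → SW at lon -36.75°, lat 39.5°.
Extended square 2, 8: +2·0.00833333° lon, +8·0.00416667° lat → SW at lon -36.7333°, lat 39.5333°.
latitude 39.53333° N, longitude 36.73333° W.

39.53333° N, 36.73333° W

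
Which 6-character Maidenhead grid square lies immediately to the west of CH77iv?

CH77hv

Longitude subsquare i = 8; −1 → 7 = h.
The latitude characters are unchanged.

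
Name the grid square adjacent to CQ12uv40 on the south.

CQ12uu49

Latitude extended square 0; −1 → -1, wraps to 9, carry into subsquare.
Latitude subsquare v = 21; −1 → 20 = u.
The longitude characters are unchanged.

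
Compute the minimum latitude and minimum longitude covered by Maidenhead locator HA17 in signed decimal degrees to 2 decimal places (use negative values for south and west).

Field H=7, A=0: +7·20° lon, +0·10° lat → SW at lon -40°, lat -90°.
Square 1, 7: +1·2° lon, +7·1° lat → SW at lon -38°, lat -83°.
latitude -83.00, longitude -38.00.

-83.00, -38.00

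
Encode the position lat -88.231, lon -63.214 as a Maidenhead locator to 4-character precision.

FA81

Add 180° to longitude and 90° to latitude: 116.79, 1.77.
Field (20°×10°, letters A–R): 116.79/20 → 5 → F, 1.77/10 → 0 → A; chars FA.
Square (2°×1°, digits 0–9): 16.79/2 → 8, 1.77/1 → 1; chars 81.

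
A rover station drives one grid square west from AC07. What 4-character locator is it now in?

Longitude square 0; −1 → -1, wraps to 9, carry into field.
Longitude field A = 0; −1 → -1, wraps to 17 = R, wrapping around the antimeridian.
The latitude characters are unchanged.

RC97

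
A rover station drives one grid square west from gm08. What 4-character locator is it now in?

FM98

Longitude square 0; −1 → -1, wraps to 9, carry into field.
Longitude field G = 6; −1 → 5 = F.
The latitude characters are unchanged.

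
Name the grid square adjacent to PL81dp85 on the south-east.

PL81dp94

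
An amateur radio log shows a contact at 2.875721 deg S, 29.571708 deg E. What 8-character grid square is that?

KI47sc89

Add 180° to longitude and 90° to latitude: 209.57171, 87.12428.
Field: lon ⌊209.57171/20⌋ = 10 → K; lat ⌊87.12428/10⌋ = 8 → I.
Square: lon ⌊9.57171/2⌋ = 4; lat ⌊7.12428/1⌋ = 7.
Subsquare: lon ⌊1.57171/0.0833333⌋ = 18 → s; lat ⌊0.12428/0.0416667⌋ = 2 → c.
Extended square: lon ⌊0.07171/0.00833333⌋ = 8; lat ⌊0.04095/0.00416667⌋ = 9.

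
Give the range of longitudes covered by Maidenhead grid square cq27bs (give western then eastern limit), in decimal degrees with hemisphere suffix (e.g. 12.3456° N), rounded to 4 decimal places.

135.9167° W, 135.8333° W

Field C=2, Q=16: +2·20° lon, +16·10° lat → SW at lon -140°, lat 70°.
Square 2, 7: +2·2° lon, +7·1° lat → SW at lon -136°, lat 77°.
Subsquare b=1, s=18: +1·0.0833333° lon, +18·0.0416667° lat → SW at lon -135.917°, lat 77.75°.
Cell spans 0.0833333° lon × 0.0416667° lat.
west 135.9167° W, east 135.8333° W.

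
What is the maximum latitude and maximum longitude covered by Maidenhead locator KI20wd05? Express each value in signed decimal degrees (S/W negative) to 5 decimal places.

-9.85000, 25.84167

Field K=10, I=8: +10·20° lon, +8·10° lat → SW at lon 20°, lat -10°.
Square 2, 0: +2·2° lon, +0·1° lat → SW at lon 24°, lat -10°.
Subsquare w=22, d=3: +22·0.0833333° lon, +3·0.0416667° lat → SW at lon 25.8333°, lat -9.875°.
Extended square 0, 5: +0·0.00833333° lon, +5·0.00416667° lat → SW at lon 25.8333°, lat -9.85417°.
Cell spans 0.00833333° lon × 0.00416667° lat. NE corner is SW corner plus one full cell.
latitude -9.85000, longitude 25.84167.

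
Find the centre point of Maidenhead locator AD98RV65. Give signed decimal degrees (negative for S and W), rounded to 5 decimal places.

-51.10208, -160.52917

Field A=0, D=3: +0·20° lon, +3·10° lat → SW at lon -180°, lat -60°.
Square 9, 8: +9·2° lon, +8·1° lat → SW at lon -162°, lat -52°.
Subsquare r=17, v=21: +17·0.0833333° lon, +21·0.0416667° lat → SW at lon -160.583°, lat -51.125°.
Extended square 6, 5: +6·0.00833333° lon, +5·0.00416667° lat → SW at lon -160.533°, lat -51.1042°.
Cell spans 0.00833333° lon × 0.00416667° lat. Centre is SW corner plus half of each.
latitude -51.10208, longitude -160.52917.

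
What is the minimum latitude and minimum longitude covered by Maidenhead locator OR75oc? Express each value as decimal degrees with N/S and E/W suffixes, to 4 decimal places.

85.0833° N, 115.1667° E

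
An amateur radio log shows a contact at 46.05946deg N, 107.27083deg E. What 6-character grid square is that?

Add 180° to longitude and 90° to latitude: 287.2708, 136.0595.
Field (20°×10°, letters A–R): lon ⌊287.2708/20⌋ = 14 → O; lat ⌊136.0595/10⌋ = 13 → N.
Square (2°×1°, digits 0–9): lon ⌊7.2708/2⌋ = 3; lat ⌊6.0595/1⌋ = 6.
Subsquare (5′×2.5′, letters a–x): lon ⌊1.2708/0.0833333⌋ = 15 → p; lat ⌊0.0595/0.0416667⌋ = 1 → b.

ON36pb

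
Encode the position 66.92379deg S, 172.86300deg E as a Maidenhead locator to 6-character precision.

RC63kb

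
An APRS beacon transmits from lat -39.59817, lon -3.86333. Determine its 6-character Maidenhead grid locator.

IF80bj

Offset from 180°W / 90°S: lon 176.1367°, lat 50.4018°.
Field (20°×10°, letters A–R): lon ⌊176.1367/20⌋ = 8 → I; lat ⌊50.4018/10⌋ = 5 → F.
Square (2°×1°, digits 0–9): lon ⌊16.1367/2⌋ = 8; lat ⌊0.4018/1⌋ = 0.
Subsquare (5′×2.5′, letters a–x): lon ⌊0.1367/0.0833333⌋ = 1 → b; lat ⌊0.4018/0.0416667⌋ = 9 → j.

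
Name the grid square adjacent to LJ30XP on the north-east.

Longitude subsquare x = 23; +1 → 24, wraps to 0 = a, carry into square.
Longitude square 3; +1 → 4.
Latitude subsquare p = 15; +1 → 16 = q.

LJ40aq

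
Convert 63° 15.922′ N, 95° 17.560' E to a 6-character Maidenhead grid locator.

NP73pg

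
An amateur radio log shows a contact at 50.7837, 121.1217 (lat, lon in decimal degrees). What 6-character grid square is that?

PO00ns

Shift to the Maidenhead origin (180°W, 90°S): lon 301.1217, lat 140.7837.
Field: lon ⌊301.1217/20⌋ = 15 → P; lat ⌊140.7837/10⌋ = 14 → O.
Square: lon ⌊1.1217/2⌋ = 0; lat ⌊0.7837/1⌋ = 0.
Subsquare: lon ⌊1.1217/0.0833333⌋ = 13 → n; lat ⌊0.7837/0.0416667⌋ = 18 → s.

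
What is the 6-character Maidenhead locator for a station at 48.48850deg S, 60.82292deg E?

ME01jm

Add 180° to longitude and 90° to latitude: 240.8229, 41.5115.
Field: lon ⌊240.8229/20⌋ = 12 → M; lat ⌊41.5115/10⌋ = 4 → E.
Square: lon ⌊0.8229/2⌋ = 0; lat ⌊1.5115/1⌋ = 1.
Subsquare: lon ⌊0.8229/0.0833333⌋ = 9 → j; lat ⌊0.5115/0.0416667⌋ = 12 → m.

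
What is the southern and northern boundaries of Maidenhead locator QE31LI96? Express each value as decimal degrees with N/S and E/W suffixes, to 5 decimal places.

Field Q=16, E=4: +16·20° lon, +4·10° lat → SW at lon 140°, lat -50°.
Square 3, 1: +3·2° lon, +1·1° lat → SW at lon 146°, lat -49°.
Subsquare l=11, i=8: +11·0.0833333° lon, +8·0.0416667° lat → SW at lon 146.917°, lat -48.6667°.
Extended square 9, 6: +9·0.00833333° lon, +6·0.00416667° lat → SW at lon 146.992°, lat -48.6417°.
Cell spans 0.00833333° lon × 0.00416667° lat.
south 48.64167° S, north 48.63750° S.

48.64167° S, 48.63750° S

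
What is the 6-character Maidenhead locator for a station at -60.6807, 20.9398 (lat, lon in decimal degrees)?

Offset from 180°W / 90°S: lon 200.9398°, lat 29.3193°.
Field: lon ⌊200.9398/20⌋ = 10 → K; lat ⌊29.3193/10⌋ = 2 → C.
Square: lon ⌊0.9398/2⌋ = 0; lat ⌊9.3193/1⌋ = 9.
Subsquare: lon ⌊0.9398/0.0833333⌋ = 11 → l; lat ⌊0.3193/0.0416667⌋ = 7 → h.

KC09lh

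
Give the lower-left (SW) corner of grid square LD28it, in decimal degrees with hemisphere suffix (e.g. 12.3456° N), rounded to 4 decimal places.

Field L=11, D=3: +11·20° lon, +3·10° lat → SW at lon 40°, lat -60°.
Square 2, 8: +2·2° lon, +8·1° lat → SW at lon 44°, lat -52°.
Subsquare i=8, t=19: +8·0.0833333° lon, +19·0.0416667° lat → SW at lon 44.6667°, lat -51.2083°.
latitude 51.2083° S, longitude 44.6667° E.

51.2083° S, 44.6667° E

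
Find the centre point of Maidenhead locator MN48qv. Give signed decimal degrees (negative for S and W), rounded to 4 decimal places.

Field M=12, N=13: +12·20° lon, +13·10° lat → SW at lon 60°, lat 40°.
Square 4, 8: +4·2° lon, +8·1° lat → SW at lon 68°, lat 48°.
Subsquare q=16, v=21: +16·0.0833333° lon, +21·0.0416667° lat → SW at lon 69.3333°, lat 48.875°.
Cell spans 0.0833333° lon × 0.0416667° lat. Centre is SW corner plus half of each.
latitude 48.8958, longitude 69.3750.

48.8958, 69.3750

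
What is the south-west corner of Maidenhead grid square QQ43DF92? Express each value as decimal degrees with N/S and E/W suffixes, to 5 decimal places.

Field Q=16, Q=16: +16·20° lon, +16·10° lat → SW at lon 140°, lat 70°.
Square 4, 3: +4·2° lon, +3·1° lat → SW at lon 148°, lat 73°.
Subsquare d=3, f=5: +3·0.0833333° lon, +5·0.0416667° lat → SW at lon 148.25°, lat 73.2083°.
Extended square 9, 2: +9·0.00833333° lon, +2·0.00416667° lat → SW at lon 148.325°, lat 73.2167°.
latitude 73.21667° N, longitude 148.32500° E.

73.21667° N, 148.32500° E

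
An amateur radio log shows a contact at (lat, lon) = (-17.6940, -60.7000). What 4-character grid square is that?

FH92

Add 180° to longitude and 90° to latitude: 119.30, 72.31.
Field: 119.30/20 → 5 → F, 72.31/10 → 7 → H; chars FH.
Square: 19.30/2 → 9, 2.31/1 → 2; chars 92.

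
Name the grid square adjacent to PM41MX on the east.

Longitude subsquare m = 12; +1 → 13 = n.
The latitude characters are unchanged.

PM41nx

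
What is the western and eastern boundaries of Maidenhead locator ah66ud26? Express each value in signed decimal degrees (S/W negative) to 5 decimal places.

-166.31667, -166.30833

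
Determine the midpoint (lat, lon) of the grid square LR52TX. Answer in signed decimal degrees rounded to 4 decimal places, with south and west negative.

Field L=11, R=17: +11·20° lon, +17·10° lat → SW at lon 40°, lat 80°.
Square 5, 2: +5·2° lon, +2·1° lat → SW at lon 50°, lat 82°.
Subsquare t=19, x=23: +19·0.0833333° lon, +23·0.0416667° lat → SW at lon 51.5833°, lat 82.9583°.
Cell spans 0.0833333° lon × 0.0416667° lat. Centre is SW corner plus half of each.
latitude 82.9792, longitude 51.6250.

82.9792, 51.6250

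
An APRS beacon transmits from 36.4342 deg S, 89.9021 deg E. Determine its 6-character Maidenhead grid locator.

Add 180° to longitude and 90° to latitude: 269.9021, 53.5658.
Field: lon ⌊269.9021/20⌋ = 13 → N; lat ⌊53.5658/10⌋ = 5 → F.
Square: lon ⌊9.9021/2⌋ = 4; lat ⌊3.5658/1⌋ = 3.
Subsquare: lon ⌊1.9021/0.0833333⌋ = 22 → w; lat ⌊0.5658/0.0416667⌋ = 13 → n.

NF43wn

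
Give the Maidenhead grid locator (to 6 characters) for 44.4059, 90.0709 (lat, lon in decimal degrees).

NN54aj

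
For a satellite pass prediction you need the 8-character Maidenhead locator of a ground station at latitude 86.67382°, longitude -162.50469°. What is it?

AR86rq91

Add 180° to longitude and 90° to latitude: 17.49531, 176.67382.
Field (20°×10°, letters A–R): 17.49531/20 → 0 → A, 176.67382/10 → 17 → R; chars AR.
Square (2°×1°, digits 0–9): 17.49531/2 → 8, 6.67382/1 → 6; chars 86.
Subsquare (5′×2.5′, letters a–x): 1.49531/0.0833333 → 17 → r, 0.67382/0.0416667 → 16 → q; chars rq.
Extended square (30″×15″, digits 0–9): 0.07864/0.00833333 → 9, 0.00715/0.00416667 → 1; chars 91.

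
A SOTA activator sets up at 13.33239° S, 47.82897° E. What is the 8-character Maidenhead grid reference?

LH36vq90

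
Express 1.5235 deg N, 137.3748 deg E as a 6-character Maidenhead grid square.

PJ81qm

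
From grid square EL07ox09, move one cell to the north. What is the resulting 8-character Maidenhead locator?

EL08oa00

Latitude extended square 9; +1 → 10, wraps to 0, carry into subsquare.
Latitude subsquare x = 23; +1 → 24, wraps to 0 = a, carry into square.
Latitude square 7; +1 → 8.
The longitude characters are unchanged.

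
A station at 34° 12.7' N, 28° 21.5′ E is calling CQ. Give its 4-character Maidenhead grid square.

Add 180° to longitude and 90° to latitude: 208.36, 124.21.
Field: 208.36/20 → 10 → K, 124.21/10 → 12 → M; chars KM.
Square: 8.36/2 → 4, 4.21/1 → 4; chars 44.

KM44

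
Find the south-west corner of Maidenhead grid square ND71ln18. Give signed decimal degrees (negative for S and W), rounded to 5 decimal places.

Field N=13, D=3: +13·20° lon, +3·10° lat → SW at lon 80°, lat -60°.
Square 7, 1: +7·2° lon, +1·1° lat → SW at lon 94°, lat -59°.
Subsquare l=11, n=13: +11·0.0833333° lon, +13·0.0416667° lat → SW at lon 94.9167°, lat -58.4583°.
Extended square 1, 8: +1·0.00833333° lon, +8·0.00416667° lat → SW at lon 94.925°, lat -58.425°.
latitude -58.42500, longitude 94.92500.

-58.42500, 94.92500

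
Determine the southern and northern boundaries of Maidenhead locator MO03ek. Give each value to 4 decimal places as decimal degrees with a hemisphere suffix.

Field M=12, O=14: +12·20° lon, +14·10° lat → SW at lon 60°, lat 50°.
Square 0, 3: +0·2° lon, +3·1° lat → SW at lon 60°, lat 53°.
Subsquare e=4, k=10: +4·0.0833333° lon, +10·0.0416667° lat → SW at lon 60.3333°, lat 53.4167°.
Cell spans 0.0833333° lon × 0.0416667° lat.
south 53.4167° N, north 53.4583° N.

53.4167° N, 53.4583° N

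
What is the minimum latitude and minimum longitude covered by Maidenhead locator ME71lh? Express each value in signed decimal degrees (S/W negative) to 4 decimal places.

-48.7083, 74.9167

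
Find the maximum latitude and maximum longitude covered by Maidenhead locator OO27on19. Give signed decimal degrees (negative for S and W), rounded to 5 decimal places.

57.58333, 105.18333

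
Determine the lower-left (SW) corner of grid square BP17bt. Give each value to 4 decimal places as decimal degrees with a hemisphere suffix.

67.7917° N, 157.9167° W

Field B=1, P=15: +1·20° lon, +15·10° lat → SW at lon -160°, lat 60°.
Square 1, 7: +1·2° lon, +7·1° lat → SW at lon -158°, lat 67°.
Subsquare b=1, t=19: +1·0.0833333° lon, +19·0.0416667° lat → SW at lon -157.917°, lat 67.7917°.
latitude 67.7917° N, longitude 157.9167° W.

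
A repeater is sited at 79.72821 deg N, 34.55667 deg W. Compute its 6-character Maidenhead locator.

HQ29rr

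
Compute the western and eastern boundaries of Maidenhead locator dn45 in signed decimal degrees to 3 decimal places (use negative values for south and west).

Field D=3, N=13: +3·20° lon, +13·10° lat → SW at lon -120°, lat 40°.
Square 4, 5: +4·2° lon, +5·1° lat → SW at lon -112°, lat 45°.
Cell spans 2° lon × 1° lat.
west -112.000, east -110.000.

-112.000, -110.000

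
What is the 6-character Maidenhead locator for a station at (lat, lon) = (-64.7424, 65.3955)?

Shift to the Maidenhead origin (180°W, 90°S): lon 245.3955, lat 25.2576.
Field (20°×10°, letters A–R): lon ⌊245.3955/20⌋ = 12 → M; lat ⌊25.2576/10⌋ = 2 → C.
Square (2°×1°, digits 0–9): lon ⌊5.3955/2⌋ = 2; lat ⌊5.2576/1⌋ = 5.
Subsquare (5′×2.5′, letters a–x): lon ⌊1.3955/0.0833333⌋ = 16 → q; lat ⌊0.2576/0.0416667⌋ = 6 → g.

MC25qg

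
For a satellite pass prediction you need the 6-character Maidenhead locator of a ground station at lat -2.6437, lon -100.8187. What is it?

DI97oi

Add 180° to longitude and 90° to latitude: 79.1813, 87.3563.
Field: 79.1813/20 → 3 → D, 87.3563/10 → 8 → I; chars DI.
Square: 19.1813/2 → 9, 7.3563/1 → 7; chars 97.
Subsquare: 1.1813/0.0833333 → 14 → o, 0.3563/0.0416667 → 8 → i; chars oi.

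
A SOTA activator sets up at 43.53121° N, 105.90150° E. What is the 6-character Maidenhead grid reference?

ON23wm

Add 180° to longitude and 90° to latitude: 285.9015, 133.5312.
Field (20°×10°, letters A–R): 285.9015/20 → 14 → O, 133.5312/10 → 13 → N; chars ON.
Square (2°×1°, digits 0–9): 5.9015/2 → 2, 3.5312/1 → 3; chars 23.
Subsquare (5′×2.5′, letters a–x): 1.9015/0.0833333 → 22 → w, 0.5312/0.0416667 → 12 → m; chars wm.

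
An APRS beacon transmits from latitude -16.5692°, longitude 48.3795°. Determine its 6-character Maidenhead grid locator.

LH43ek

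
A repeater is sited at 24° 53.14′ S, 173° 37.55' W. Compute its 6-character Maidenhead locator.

AG35ec

Offset from 180°W / 90°S: lon 6.3742°, lat 65.1143°.
Field (20°×10°, letters A–R): 6.3742/20 → 0 → A, 65.1143/10 → 6 → G; chars AG.
Square (2°×1°, digits 0–9): 6.3742/2 → 3, 5.1143/1 → 5; chars 35.
Subsquare (5′×2.5′, letters a–x): 0.3742/0.0833333 → 4 → e, 0.1143/0.0416667 → 2 → c; chars ec.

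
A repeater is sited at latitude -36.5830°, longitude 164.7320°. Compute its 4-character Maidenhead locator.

RF23

Add 180° to longitude and 90° to latitude: 344.73, 53.42.
Field: lon ⌊344.73/20⌋ = 17 → R; lat ⌊53.42/10⌋ = 5 → F.
Square: lon ⌊4.73/2⌋ = 2; lat ⌊3.42/1⌋ = 3.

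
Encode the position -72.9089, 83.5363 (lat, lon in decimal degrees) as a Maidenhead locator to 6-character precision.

Add 180° to longitude and 90° to latitude: 263.5363, 17.0911.
Field: lon ⌊263.5363/20⌋ = 13 → N; lat ⌊17.0911/10⌋ = 1 → B.
Square: lon ⌊3.5363/2⌋ = 1; lat ⌊7.0911/1⌋ = 7.
Subsquare: lon ⌊1.5363/0.0833333⌋ = 18 → s; lat ⌊0.0911/0.0416667⌋ = 2 → c.

NB17sc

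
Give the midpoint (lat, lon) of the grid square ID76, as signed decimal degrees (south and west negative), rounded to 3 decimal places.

Field I=8, D=3: +8·20° lon, +3·10° lat → SW at lon -20°, lat -60°.
Square 7, 6: +7·2° lon, +6·1° lat → SW at lon -6°, lat -54°.
Cell spans 2° lon × 1° lat. Centre is SW corner plus half of each.
latitude -53.500, longitude -5.000.

-53.500, -5.000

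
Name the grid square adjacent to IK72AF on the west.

IK62xf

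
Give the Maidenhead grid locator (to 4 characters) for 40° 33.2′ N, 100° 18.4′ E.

Add 180° to longitude and 90° to latitude: 280.31, 130.55.
Field: lon ⌊280.31/20⌋ = 14 → O; lat ⌊130.55/10⌋ = 13 → N.
Square: lon ⌊0.31/2⌋ = 0; lat ⌊0.55/1⌋ = 0.

ON00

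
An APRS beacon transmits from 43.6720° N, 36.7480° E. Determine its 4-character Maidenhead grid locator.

Shift to the Maidenhead origin (180°W, 90°S): lon 216.75, lat 133.67.
Field: lon ⌊216.75/20⌋ = 10 → K; lat ⌊133.67/10⌋ = 13 → N.
Square: lon ⌊16.75/2⌋ = 8; lat ⌊3.67/1⌋ = 3.

KN83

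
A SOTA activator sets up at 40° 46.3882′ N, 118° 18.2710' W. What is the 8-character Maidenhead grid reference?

Offset from 180°W / 90°S: lon 61.69548°, lat 130.77314°.
Field (20°×10°, letters A–R): 61.69548/20 → 3 → D, 130.77314/10 → 13 → N; chars DN.
Square (2°×1°, digits 0–9): 1.69548/2 → 0, 0.77314/1 → 0; chars 00.
Subsquare (5′×2.5′, letters a–x): 1.69548/0.0833333 → 20 → u, 0.77314/0.0416667 → 18 → s; chars us.
Extended square (30″×15″, digits 0–9): 0.02882/0.00833333 → 3, 0.02314/0.00416667 → 5; chars 35.

DN00us35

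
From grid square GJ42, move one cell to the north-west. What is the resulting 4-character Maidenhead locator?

GJ33

Longitude square 4; −1 → 3.
Latitude square 2; +1 → 3.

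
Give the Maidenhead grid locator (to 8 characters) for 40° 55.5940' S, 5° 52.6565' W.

IE79bb47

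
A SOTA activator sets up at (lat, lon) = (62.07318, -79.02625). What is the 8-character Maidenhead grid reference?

Shift to the Maidenhead origin (180°W, 90°S): lon 100.97375, lat 152.07318.
Field: 100.97375/20 → 5 → F, 152.07318/10 → 15 → P; chars FP.
Square: 0.97375/2 → 0, 2.07318/1 → 2; chars 02.
Subsquare: 0.97375/0.0833333 → 11 → l, 0.07318/0.0416667 → 1 → b; chars lb.
Extended square: 0.05708/0.00833333 → 6, 0.03151/0.00416667 → 7; chars 67.

FP02lb67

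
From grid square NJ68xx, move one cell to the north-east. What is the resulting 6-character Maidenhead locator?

Longitude subsquare x = 23; +1 → 24, wraps to 0 = a, carry into square.
Longitude square 6; +1 → 7.
Latitude subsquare x = 23; +1 → 24, wraps to 0 = a, carry into square.
Latitude square 8; +1 → 9.

NJ79aa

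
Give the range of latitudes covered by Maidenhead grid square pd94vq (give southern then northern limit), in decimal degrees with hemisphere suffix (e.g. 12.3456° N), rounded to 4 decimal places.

55.3333° S, 55.2917° S

Field P=15, D=3: +15·20° lon, +3·10° lat → SW at lon 120°, lat -60°.
Square 9, 4: +9·2° lon, +4·1° lat → SW at lon 138°, lat -56°.
Subsquare v=21, q=16: +21·0.0833333° lon, +16·0.0416667° lat → SW at lon 139.75°, lat -55.3333°.
Cell spans 0.0833333° lon × 0.0416667° lat.
south 55.3333° S, north 55.2917° S.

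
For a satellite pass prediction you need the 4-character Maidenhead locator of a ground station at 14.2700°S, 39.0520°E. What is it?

Offset from 180°W / 90°S: lon 219.05°, lat 75.73°.
Field (20°×10°, letters A–R): 219.05/20 → 10 → K, 75.73/10 → 7 → H; chars KH.
Square (2°×1°, digits 0–9): 19.05/2 → 9, 5.73/1 → 5; chars 95.

KH95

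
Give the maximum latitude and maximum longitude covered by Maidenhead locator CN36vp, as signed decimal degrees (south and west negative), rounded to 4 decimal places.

46.6667, -132.1667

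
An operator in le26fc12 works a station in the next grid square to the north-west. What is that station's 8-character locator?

Longitude extended square 1; −1 → 0.
Latitude extended square 2; +1 → 3.

LE26fc03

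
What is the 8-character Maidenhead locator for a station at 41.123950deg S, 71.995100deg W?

FE48av00

Add 180° to longitude and 90° to latitude: 108.00490, 48.87605.
Field: 108.00490/20 → 5 → F, 48.87605/10 → 4 → E; chars FE.
Square: 8.00490/2 → 4, 8.87605/1 → 8; chars 48.
Subsquare: 0.00490/0.0833333 → 0 → a, 0.87605/0.0416667 → 21 → v; chars av.
Extended square: 0.00490/0.00833333 → 0, 0.00105/0.00416667 → 0; chars 00.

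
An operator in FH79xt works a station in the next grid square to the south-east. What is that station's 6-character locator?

FH89as

Longitude subsquare x = 23; +1 → 24, wraps to 0 = a, carry into square.
Longitude square 7; +1 → 8.
Latitude subsquare t = 19; −1 → 18 = s.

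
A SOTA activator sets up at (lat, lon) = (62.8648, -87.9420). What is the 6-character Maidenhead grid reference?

Offset from 180°W / 90°S: lon 92.0580°, lat 152.8648°.
Field: lon ⌊92.0580/20⌋ = 4 → E; lat ⌊152.8648/10⌋ = 15 → P.
Square: lon ⌊12.0580/2⌋ = 6; lat ⌊2.8648/1⌋ = 2.
Subsquare: lon ⌊0.0580/0.0833333⌋ = 0 → a; lat ⌊0.8648/0.0416667⌋ = 20 → u.

EP62au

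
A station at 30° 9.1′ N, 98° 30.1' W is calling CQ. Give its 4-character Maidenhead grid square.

EM00

Offset from 180°W / 90°S: lon 81.50°, lat 120.15°.
Field (20°×10°, letters A–R): 81.50/20 → 4 → E, 120.15/10 → 12 → M; chars EM.
Square (2°×1°, digits 0–9): 1.50/2 → 0, 0.15/1 → 0; chars 00.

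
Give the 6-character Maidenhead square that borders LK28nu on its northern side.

LK28nv

Latitude subsquare u = 20; +1 → 21 = v.
The longitude characters are unchanged.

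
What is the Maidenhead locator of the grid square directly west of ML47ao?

ML37xo

Longitude subsquare a = 0; −1 → -1, wraps to 23 = x, carry into square.
Longitude square 4; −1 → 3.
The latitude characters are unchanged.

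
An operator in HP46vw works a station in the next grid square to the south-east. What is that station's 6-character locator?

HP46wv

Longitude subsquare v = 21; +1 → 22 = w.
Latitude subsquare w = 22; −1 → 21 = v.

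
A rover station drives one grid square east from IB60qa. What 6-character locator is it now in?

Longitude subsquare q = 16; +1 → 17 = r.
The latitude characters are unchanged.

IB60ra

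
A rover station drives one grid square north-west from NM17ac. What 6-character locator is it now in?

Longitude subsquare a = 0; −1 → -1, wraps to 23 = x, carry into square.
Longitude square 1; −1 → 0.
Latitude subsquare c = 2; +1 → 3 = d.

NM07xd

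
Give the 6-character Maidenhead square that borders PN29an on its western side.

PN19xn

Longitude subsquare a = 0; −1 → -1, wraps to 23 = x, carry into square.
Longitude square 2; −1 → 1.
The latitude characters are unchanged.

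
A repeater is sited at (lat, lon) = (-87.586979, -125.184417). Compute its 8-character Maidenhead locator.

CA72jj79

Offset from 180°W / 90°S: lon 54.81558°, lat 2.41302°.
Field: lon ⌊54.81558/20⌋ = 2 → C; lat ⌊2.41302/10⌋ = 0 → A.
Square: lon ⌊14.81558/2⌋ = 7; lat ⌊2.41302/1⌋ = 2.
Subsquare: lon ⌊0.81558/0.0833333⌋ = 9 → j; lat ⌊0.41302/0.0416667⌋ = 9 → j.
Extended square: lon ⌊0.06558/0.00833333⌋ = 7; lat ⌊0.03802/0.00416667⌋ = 9.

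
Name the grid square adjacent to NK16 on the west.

Longitude square 1; −1 → 0.
The latitude characters are unchanged.

NK06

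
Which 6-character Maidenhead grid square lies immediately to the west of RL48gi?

RL48fi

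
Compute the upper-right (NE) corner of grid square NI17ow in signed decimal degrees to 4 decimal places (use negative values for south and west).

Field N=13, I=8: +13·20° lon, +8·10° lat → SW at lon 80°, lat -10°.
Square 1, 7: +1·2° lon, +7·1° lat → SW at lon 82°, lat -3°.
Subsquare o=14, w=22: +14·0.0833333° lon, +22·0.0416667° lat → SW at lon 83.1667°, lat -2.08333°.
Cell spans 0.0833333° lon × 0.0416667° lat. NE corner is SW corner plus one full cell.
latitude -2.0417, longitude 83.2500.

-2.0417, 83.2500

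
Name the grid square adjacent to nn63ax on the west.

Longitude subsquare a = 0; −1 → -1, wraps to 23 = x, carry into square.
Longitude square 6; −1 → 5.
The latitude characters are unchanged.

NN53xx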